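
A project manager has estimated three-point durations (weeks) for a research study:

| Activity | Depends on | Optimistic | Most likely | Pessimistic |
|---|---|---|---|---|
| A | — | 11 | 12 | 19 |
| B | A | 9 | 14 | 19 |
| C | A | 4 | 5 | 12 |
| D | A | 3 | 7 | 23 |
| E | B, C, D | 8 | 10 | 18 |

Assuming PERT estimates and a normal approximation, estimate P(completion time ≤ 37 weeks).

te_A = (11 + 4·12 + 19)/6 = 78/6 = 13; σ²_A = ((19−11)/6)² = 1.778
te_B = (9 + 4·14 + 19)/6 = 84/6 = 14; σ²_B = ((19−9)/6)² = 2.778
te_C = (4 + 4·5 + 12)/6 = 36/6 = 6; σ²_C = ((12−4)/6)² = 1.778
te_D = (3 + 4·7 + 23)/6 = 54/6 = 9; σ²_D = ((23−3)/6)² = 11.111
te_E = (8 + 4·10 + 18)/6 = 66/6 = 11; σ²_E = ((18−8)/6)² = 2.778

Forward pass:
ES_A = 0; EF_A = 13
ES_B = 13; EF_B = 13+14 = 27
ES_C = 13; EF_C = 13+6 = 19
ES_D = 13; EF_D = 13+9 = 22
ES_E = max(EF_B=27, EF_C=19, EF_D=22) = 27; EF_E = 27+11 = 38
Expected project duration μ = 38 weeks. Critical path: A → B → E.

Variance along critical path = 1.778 + 2.778 + 2.778 = 7.333; σ = √7.333 = 2.708 weeks.
Z = (37 − 38) / 2.708 = -0.369
P(T ≤ 37) = Φ(-0.369) ≈ 0.356

0.356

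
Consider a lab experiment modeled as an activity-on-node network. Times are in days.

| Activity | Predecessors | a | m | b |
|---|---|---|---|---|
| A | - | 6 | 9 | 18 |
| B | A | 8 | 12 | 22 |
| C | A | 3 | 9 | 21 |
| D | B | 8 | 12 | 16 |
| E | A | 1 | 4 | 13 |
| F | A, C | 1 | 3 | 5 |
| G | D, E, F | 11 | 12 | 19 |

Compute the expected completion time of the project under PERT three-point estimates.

48 days

te_A = (6 + 4·9 + 18)/6 = 60/6 = 10
te_B = (8 + 4·12 + 22)/6 = 78/6 = 13
te_C = (3 + 4·9 + 21)/6 = 60/6 = 10
te_D = (8 + 4·12 + 16)/6 = 72/6 = 12
te_E = (1 + 4·4 + 13)/6 = 30/6 = 5
te_F = (1 + 4·3 + 5)/6 = 18/6 = 3
te_G = (11 + 4·12 + 19)/6 = 78/6 = 13

Forward pass:
ES_A = 0; EF_A = 10
ES_B = 10; EF_B = 10+13 = 23
ES_C = 10; EF_C = 10+10 = 20
ES_D = 23; EF_D = 23+12 = 35
ES_E = 10; EF_E = 10+5 = 15
ES_F = max(EF_A=10, EF_C=20) = 20; EF_F = 20+3 = 23
ES_G = max(EF_D=35, EF_E=15, EF_F=23) = 35; EF_G = 35+13 = 48
Expected project duration μ = 48 days. Critical path: A → B → D → G.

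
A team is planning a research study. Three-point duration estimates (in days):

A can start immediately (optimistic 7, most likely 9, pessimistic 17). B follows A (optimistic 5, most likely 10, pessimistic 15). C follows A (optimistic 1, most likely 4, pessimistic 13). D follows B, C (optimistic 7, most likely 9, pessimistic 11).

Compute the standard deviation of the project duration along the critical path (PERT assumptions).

2.45 days

te_A = (7 + 4·9 + 17)/6 = 60/6 = 10; σ²_A = ((17−7)/6)² = 2.778
te_B = (5 + 4·10 + 15)/6 = 60/6 = 10; σ²_B = ((15−5)/6)² = 2.778
te_C = (1 + 4·4 + 13)/6 = 30/6 = 5; σ²_C = ((13−1)/6)² = 4.000
te_D = (7 + 4·9 + 11)/6 = 54/6 = 9; σ²_D = ((11−7)/6)² = 0.444

Forward pass:
ES_A = 0; EF_A = 10
ES_B = 10; EF_B = 10+10 = 20
ES_C = 10; EF_C = 10+5 = 15
ES_D = max(EF_B=20, EF_C=15) = 20; EF_D = 20+9 = 29
Expected project duration μ = 29 days. Critical path: A → B → D.

Variance along critical path = 2.778 + 2.778 + 0.444 = 6.000
σ = √6.000 = 2.449 days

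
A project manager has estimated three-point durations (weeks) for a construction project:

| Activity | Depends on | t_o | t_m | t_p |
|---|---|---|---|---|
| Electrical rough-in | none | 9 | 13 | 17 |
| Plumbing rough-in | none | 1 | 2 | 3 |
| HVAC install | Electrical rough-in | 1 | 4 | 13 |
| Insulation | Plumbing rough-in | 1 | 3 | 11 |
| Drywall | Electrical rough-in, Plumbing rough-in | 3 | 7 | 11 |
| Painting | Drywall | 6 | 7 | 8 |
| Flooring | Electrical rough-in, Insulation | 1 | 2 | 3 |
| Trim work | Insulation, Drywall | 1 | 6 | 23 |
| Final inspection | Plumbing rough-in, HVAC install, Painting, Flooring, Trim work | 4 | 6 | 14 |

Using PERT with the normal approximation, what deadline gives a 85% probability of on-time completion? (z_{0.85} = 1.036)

te_Electrical rough-in = (9 + 4·13 + 17)/6 = 78/6 = 13; σ²_Electrical rough-in = ((17−9)/6)² = 1.778
te_Plumbing rough-in = (1 + 4·2 + 3)/6 = 12/6 = 2; σ²_Plumbing rough-in = ((3−1)/6)² = 0.111
te_HVAC install = (1 + 4·4 + 13)/6 = 30/6 = 5; σ²_HVAC install = ((13−1)/6)² = 4.000
te_Insulation = (1 + 4·3 + 11)/6 = 24/6 = 4; σ²_Insulation = ((11−1)/6)² = 2.778
te_Drywall = (3 + 4·7 + 11)/6 = 42/6 = 7; σ²_Drywall = ((11−3)/6)² = 1.778
te_Painting = (6 + 4·7 + 8)/6 = 42/6 = 7; σ²_Painting = ((8−6)/6)² = 0.111
te_Flooring = (1 + 4·2 + 3)/6 = 12/6 = 2; σ²_Flooring = ((3−1)/6)² = 0.111
te_Trim work = (1 + 4·6 + 23)/6 = 48/6 = 8; σ²_Trim work = ((23−1)/6)² = 13.444
te_Final inspection = (4 + 4·6 + 14)/6 = 42/6 = 7; σ²_Final inspection = ((14−4)/6)² = 2.778

Forward pass:
ES_Electrical rough-in = 0; EF_Electrical rough-in = 13
ES_Plumbing rough-in = 0; EF_Plumbing rough-in = 2
ES_HVAC install = 13; EF_HVAC install = 13+5 = 18
ES_Insulation = 2; EF_Insulation = 2+4 = 6
ES_Drywall = max(EF_Electrical rough-in=13, EF_Plumbing rough-in=2) = 13; EF_Drywall = 13+7 = 20
ES_Painting = 20; EF_Painting = 20+7 = 27
ES_Flooring = max(EF_Electrical rough-in=13, EF_Insulation=6) = 13; EF_Flooring = 13+2 = 15
ES_Trim work = max(EF_Insulation=6, EF_Drywall=20) = 20; EF_Trim work = 20+8 = 28
ES_Final inspection = max(EF_Plumbing rough-in=2, EF_HVAC install=18, EF_Painting=27, EF_Flooring=15, EF_Trim work=28) = 28; EF_Final inspection = 28+7 = 35
Expected project duration μ = 35 weeks. Critical path: Electrical rough-in → Drywall → Trim work → Final inspection.

Variance along critical path = 1.778 + 1.778 + 13.444 + 2.778 = 19.778; σ = 4.447 weeks.
D = μ + z·σ = 35 + 1.036·4.447 = 39.6 weeks

39.6 weeks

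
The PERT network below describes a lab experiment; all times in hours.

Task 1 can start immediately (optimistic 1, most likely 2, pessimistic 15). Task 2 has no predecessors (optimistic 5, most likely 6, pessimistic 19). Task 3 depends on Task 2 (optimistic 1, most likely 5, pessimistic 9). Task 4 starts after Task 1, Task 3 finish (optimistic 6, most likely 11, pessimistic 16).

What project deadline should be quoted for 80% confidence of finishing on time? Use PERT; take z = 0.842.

26.7 hours

te_Task 1 = (1 + 4·2 + 15)/6 = 24/6 = 4; σ²_Task 1 = ((15−1)/6)² = 5.444
te_Task 2 = (5 + 4·6 + 19)/6 = 48/6 = 8; σ²_Task 2 = ((19−5)/6)² = 5.444
te_Task 3 = (1 + 4·5 + 9)/6 = 30/6 = 5; σ²_Task 3 = ((9−1)/6)² = 1.778
te_Task 4 = (6 + 4·11 + 16)/6 = 66/6 = 11; σ²_Task 4 = ((16−6)/6)² = 2.778

Forward pass:
ES_Task 1 = 0; EF_Task 1 = 4
ES_Task 2 = 0; EF_Task 2 = 8
ES_Task 3 = 8; EF_Task 3 = 8+5 = 13
ES_Task 4 = max(EF_Task 1=4, EF_Task 3=13) = 13; EF_Task 4 = 13+11 = 24
Expected project duration μ = 24 hours. Critical path: Task 2 → Task 3 → Task 4.

Variance along critical path = 5.444 + 1.778 + 2.778 = 10.000; σ = 3.162 hours.
D = μ + z·σ = 24 + 0.842·3.162 = 26.7 hours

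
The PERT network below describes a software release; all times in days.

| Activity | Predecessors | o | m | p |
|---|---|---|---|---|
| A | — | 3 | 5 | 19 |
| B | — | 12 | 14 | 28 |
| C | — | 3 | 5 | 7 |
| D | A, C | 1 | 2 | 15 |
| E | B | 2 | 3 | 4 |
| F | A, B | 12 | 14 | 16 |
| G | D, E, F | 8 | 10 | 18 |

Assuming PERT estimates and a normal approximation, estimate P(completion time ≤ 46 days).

te_A = (3 + 4·5 + 19)/6 = 42/6 = 7; σ²_A = ((19−3)/6)² = 7.111
te_B = (12 + 4·14 + 28)/6 = 96/6 = 16; σ²_B = ((28−12)/6)² = 7.111
te_C = (3 + 4·5 + 7)/6 = 30/6 = 5; σ²_C = ((7−3)/6)² = 0.444
te_D = (1 + 4·2 + 15)/6 = 24/6 = 4; σ²_D = ((15−1)/6)² = 5.444
te_E = (2 + 4·3 + 4)/6 = 18/6 = 3; σ²_E = ((4−2)/6)² = 0.111
te_F = (12 + 4·14 + 16)/6 = 84/6 = 14; σ²_F = ((16−12)/6)² = 0.444
te_G = (8 + 4·10 + 18)/6 = 66/6 = 11; σ²_G = ((18−8)/6)² = 2.778

Forward pass:
ES_A = 0; EF_A = 7
ES_B = 0; EF_B = 16
ES_C = 0; EF_C = 5
ES_D = max(EF_A=7, EF_C=5) = 7; EF_D = 7+4 = 11
ES_E = 16; EF_E = 16+3 = 19
ES_F = max(EF_A=7, EF_B=16) = 16; EF_F = 16+14 = 30
ES_G = max(EF_D=11, EF_E=19, EF_F=30) = 30; EF_G = 30+11 = 41
Expected project duration μ = 41 days. Critical path: B → F → G.

Variance along critical path = 7.111 + 0.444 + 2.778 = 10.333; σ = √10.333 = 3.215 days.
Z = (46 − 41) / 3.215 = 1.555
P(T ≤ 46) = Φ(1.555) ≈ 0.940

0.940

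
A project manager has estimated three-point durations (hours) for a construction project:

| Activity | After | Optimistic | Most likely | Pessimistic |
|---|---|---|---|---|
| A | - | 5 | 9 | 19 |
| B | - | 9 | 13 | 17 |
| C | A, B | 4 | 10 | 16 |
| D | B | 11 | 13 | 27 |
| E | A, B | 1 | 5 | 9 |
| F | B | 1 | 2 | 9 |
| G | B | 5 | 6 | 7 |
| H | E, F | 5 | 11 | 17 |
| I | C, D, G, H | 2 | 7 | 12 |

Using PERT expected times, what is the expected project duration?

te_A = (5 + 4·9 + 19)/6 = 60/6 = 10
te_B = (9 + 4·13 + 17)/6 = 78/6 = 13
te_C = (4 + 4·10 + 16)/6 = 60/6 = 10
te_D = (11 + 4·13 + 27)/6 = 90/6 = 15
te_E = (1 + 4·5 + 9)/6 = 30/6 = 5
te_F = (1 + 4·2 + 9)/6 = 18/6 = 3
te_G = (5 + 4·6 + 7)/6 = 36/6 = 6
te_H = (5 + 4·11 + 17)/6 = 66/6 = 11
te_I = (2 + 4·7 + 12)/6 = 42/6 = 7

Forward pass:
ES_A = 0; EF_A = 10
ES_B = 0; EF_B = 13
ES_C = max(EF_A=10, EF_B=13) = 13; EF_C = 13+10 = 23
ES_D = 13; EF_D = 13+15 = 28
ES_E = max(EF_A=10, EF_B=13) = 13; EF_E = 13+5 = 18
ES_F = 13; EF_F = 13+3 = 16
ES_G = 13; EF_G = 13+6 = 19
ES_H = max(EF_E=18, EF_F=16) = 18; EF_H = 18+11 = 29
ES_I = max(EF_C=23, EF_D=28, EF_G=19, EF_H=29) = 29; EF_I = 29+7 = 36
Expected project duration μ = 36 hours. Critical path: B → E → H → I.

36 hours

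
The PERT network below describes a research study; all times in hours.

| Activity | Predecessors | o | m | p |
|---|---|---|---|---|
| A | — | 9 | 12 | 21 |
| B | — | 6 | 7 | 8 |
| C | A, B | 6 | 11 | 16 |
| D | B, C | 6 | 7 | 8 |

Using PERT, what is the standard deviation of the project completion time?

2.62 hours

te_A = (9 + 4·12 + 21)/6 = 78/6 = 13; σ²_A = ((21−9)/6)² = 4.000
te_B = (6 + 4·7 + 8)/6 = 42/6 = 7; σ²_B = ((8−6)/6)² = 0.111
te_C = (6 + 4·11 + 16)/6 = 66/6 = 11; σ²_C = ((16−6)/6)² = 2.778
te_D = (6 + 4·7 + 8)/6 = 42/6 = 7; σ²_D = ((8−6)/6)² = 0.111

Forward pass:
ES_A = 0; EF_A = 13
ES_B = 0; EF_B = 7
ES_C = max(EF_A=13, EF_B=7) = 13; EF_C = 13+11 = 24
ES_D = max(EF_B=7, EF_C=24) = 24; EF_D = 24+7 = 31
Expected project duration μ = 31 hours. Critical path: A → C → D.

Variance along critical path = 4.000 + 2.778 + 0.111 = 6.889
σ = √6.889 = 2.625 hours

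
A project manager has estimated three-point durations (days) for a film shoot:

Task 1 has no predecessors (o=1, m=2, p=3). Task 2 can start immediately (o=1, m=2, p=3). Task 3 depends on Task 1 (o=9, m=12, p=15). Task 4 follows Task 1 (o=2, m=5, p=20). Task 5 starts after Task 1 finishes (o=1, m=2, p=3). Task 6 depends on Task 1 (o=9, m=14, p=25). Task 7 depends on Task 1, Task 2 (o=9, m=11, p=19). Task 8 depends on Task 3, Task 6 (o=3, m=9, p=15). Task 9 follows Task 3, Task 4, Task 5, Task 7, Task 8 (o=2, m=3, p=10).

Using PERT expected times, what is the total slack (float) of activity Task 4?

17 days

te_Task 1 = (1 + 4·2 + 3)/6 = 12/6 = 2
te_Task 2 = (1 + 4·2 + 3)/6 = 12/6 = 2
te_Task 3 = (9 + 4·12 + 15)/6 = 72/6 = 12
te_Task 4 = (2 + 4·5 + 20)/6 = 42/6 = 7
te_Task 5 = (1 + 4·2 + 3)/6 = 12/6 = 2
te_Task 6 = (9 + 4·14 + 25)/6 = 90/6 = 15
te_Task 7 = (9 + 4·11 + 19)/6 = 72/6 = 12
te_Task 8 = (3 + 4·9 + 15)/6 = 54/6 = 9
te_Task 9 = (2 + 4·3 + 10)/6 = 24/6 = 4

Forward pass:
ES_Task 1 = 0; EF_Task 1 = 2
ES_Task 2 = 0; EF_Task 2 = 2
ES_Task 3 = 2; EF_Task 3 = 2+12 = 14
ES_Task 4 = 2; EF_Task 4 = 2+7 = 9
ES_Task 5 = 2; EF_Task 5 = 2+2 = 4
ES_Task 6 = 2; EF_Task 6 = 2+15 = 17
ES_Task 7 = max(EF_Task 1=2, EF_Task 2=2) = 2; EF_Task 7 = 2+12 = 14
ES_Task 8 = max(EF_Task 3=14, EF_Task 6=17) = 17; EF_Task 8 = 17+9 = 26
ES_Task 9 = max(EF_Task 3=14, EF_Task 4=9, EF_Task 5=4, EF_Task 7=14, EF_Task 8=26) = 26; EF_Task 9 = 26+4 = 30
Expected project duration μ = 30 days. Critical path: Task 1 → Task 6 → Task 8 → Task 9.

Backward pass:
LF_Task 9 = 30; LS_Task 9 = 30−4 = 26
LF_Task 8 = LS_Task 9 = 26; LS_Task 8 = 26−9 = 17
LF_Task 7 = LS_Task 9 = 26; LS_Task 7 = 26−12 = 14
LF_Task 6 = LS_Task 8 = 17; LS_Task 6 = 17−15 = 2
LF_Task 5 = LS_Task 9 = 26; LS_Task 5 = 26−2 = 24
LF_Task 4 = LS_Task 9 = 26; LS_Task 4 = 26−7 = 19
LF_Task 3 = min(LS_Task 8=17, LS_Task 9=26) = 17; LS_Task 3 = 17−12 = 5
LF_Task 2 = LS_Task 7 = 14; LS_Task 2 = 14−2 = 12
LF_Task 1 = min(LS_Task 3=5, LS_Task 4=19, LS_Task 5=24, LS_Task 6=2, LS_Task 7=14) = 2; LS_Task 1 = 2−2 = 0
Slack_Task 4 = LS_Task 4 − ES_Task 4 = 19 − 2 = 17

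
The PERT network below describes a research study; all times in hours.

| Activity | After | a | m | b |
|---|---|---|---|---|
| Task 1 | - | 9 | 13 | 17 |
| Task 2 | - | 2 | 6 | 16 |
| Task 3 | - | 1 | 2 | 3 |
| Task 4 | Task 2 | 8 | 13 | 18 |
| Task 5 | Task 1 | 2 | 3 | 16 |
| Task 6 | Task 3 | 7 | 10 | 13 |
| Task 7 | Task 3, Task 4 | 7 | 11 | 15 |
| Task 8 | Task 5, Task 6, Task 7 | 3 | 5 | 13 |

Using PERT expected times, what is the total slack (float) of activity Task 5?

te_Task 1 = (9 + 4·13 + 17)/6 = 78/6 = 13
te_Task 2 = (2 + 4·6 + 16)/6 = 42/6 = 7
te_Task 3 = (1 + 4·2 + 3)/6 = 12/6 = 2
te_Task 4 = (8 + 4·13 + 18)/6 = 78/6 = 13
te_Task 5 = (2 + 4·3 + 16)/6 = 30/6 = 5
te_Task 6 = (7 + 4·10 + 13)/6 = 60/6 = 10
te_Task 7 = (7 + 4·11 + 15)/6 = 66/6 = 11
te_Task 8 = (3 + 4·5 + 13)/6 = 36/6 = 6

Forward pass:
ES_Task 1 = 0; EF_Task 1 = 13
ES_Task 2 = 0; EF_Task 2 = 7
ES_Task 3 = 0; EF_Task 3 = 2
ES_Task 4 = 7; EF_Task 4 = 7+13 = 20
ES_Task 5 = 13; EF_Task 5 = 13+5 = 18
ES_Task 6 = 2; EF_Task 6 = 2+10 = 12
ES_Task 7 = max(EF_Task 3=2, EF_Task 4=20) = 20; EF_Task 7 = 20+11 = 31
ES_Task 8 = max(EF_Task 5=18, EF_Task 6=12, EF_Task 7=31) = 31; EF_Task 8 = 31+6 = 37
Expected project duration μ = 37 hours. Critical path: Task 2 → Task 4 → Task 7 → Task 8.

Backward pass:
LF_Task 8 = 37; LS_Task 8 = 37−6 = 31
LF_Task 7 = LS_Task 8 = 31; LS_Task 7 = 31−11 = 20
LF_Task 6 = LS_Task 8 = 31; LS_Task 6 = 31−10 = 21
LF_Task 5 = LS_Task 8 = 31; LS_Task 5 = 31−5 = 26
LF_Task 4 = LS_Task 7 = 20; LS_Task 4 = 20−13 = 7
LF_Task 3 = min(LS_Task 6=21, LS_Task 7=20) = 20; LS_Task 3 = 20−2 = 18
LF_Task 2 = LS_Task 4 = 7; LS_Task 2 = 7−7 = 0
LF_Task 1 = LS_Task 5 = 26; LS_Task 1 = 26−13 = 13
Slack_Task 5 = LS_Task 5 − ES_Task 5 = 26 − 13 = 13

13 hours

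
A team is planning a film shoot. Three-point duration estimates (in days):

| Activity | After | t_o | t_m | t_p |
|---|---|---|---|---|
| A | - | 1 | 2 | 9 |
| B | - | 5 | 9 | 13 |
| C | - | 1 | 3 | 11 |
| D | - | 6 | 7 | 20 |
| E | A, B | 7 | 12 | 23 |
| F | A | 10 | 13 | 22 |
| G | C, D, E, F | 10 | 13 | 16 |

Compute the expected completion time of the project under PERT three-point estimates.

35 days

te_A = (1 + 4·2 + 9)/6 = 18/6 = 3
te_B = (5 + 4·9 + 13)/6 = 54/6 = 9
te_C = (1 + 4·3 + 11)/6 = 24/6 = 4
te_D = (6 + 4·7 + 20)/6 = 54/6 = 9
te_E = (7 + 4·12 + 23)/6 = 78/6 = 13
te_F = (10 + 4·13 + 22)/6 = 84/6 = 14
te_G = (10 + 4·13 + 16)/6 = 78/6 = 13

Forward pass:
ES_A = 0; EF_A = 3
ES_B = 0; EF_B = 9
ES_C = 0; EF_C = 4
ES_D = 0; EF_D = 9
ES_E = max(EF_A=3, EF_B=9) = 9; EF_E = 9+13 = 22
ES_F = 3; EF_F = 3+14 = 17
ES_G = max(EF_C=4, EF_D=9, EF_E=22, EF_F=17) = 22; EF_G = 22+13 = 35
Expected project duration μ = 35 days. Critical path: B → E → G.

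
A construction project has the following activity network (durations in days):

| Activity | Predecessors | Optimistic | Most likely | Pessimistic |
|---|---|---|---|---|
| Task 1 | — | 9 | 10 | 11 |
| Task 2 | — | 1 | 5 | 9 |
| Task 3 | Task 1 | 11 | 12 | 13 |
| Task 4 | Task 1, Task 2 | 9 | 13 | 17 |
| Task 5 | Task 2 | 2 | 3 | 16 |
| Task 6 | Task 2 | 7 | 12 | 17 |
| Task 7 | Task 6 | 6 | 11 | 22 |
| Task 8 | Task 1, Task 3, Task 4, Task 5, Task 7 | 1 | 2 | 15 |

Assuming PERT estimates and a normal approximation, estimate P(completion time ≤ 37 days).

te_Task 1 = (9 + 4·10 + 11)/6 = 60/6 = 10; σ²_Task 1 = ((11−9)/6)² = 0.111
te_Task 2 = (1 + 4·5 + 9)/6 = 30/6 = 5; σ²_Task 2 = ((9−1)/6)² = 1.778
te_Task 3 = (11 + 4·12 + 13)/6 = 72/6 = 12; σ²_Task 3 = ((13−11)/6)² = 0.111
te_Task 4 = (9 + 4·13 + 17)/6 = 78/6 = 13; σ²_Task 4 = ((17−9)/6)² = 1.778
te_Task 5 = (2 + 4·3 + 16)/6 = 30/6 = 5; σ²_Task 5 = ((16−2)/6)² = 5.444
te_Task 6 = (7 + 4·12 + 17)/6 = 72/6 = 12; σ²_Task 6 = ((17−7)/6)² = 2.778
te_Task 7 = (6 + 4·11 + 22)/6 = 72/6 = 12; σ²_Task 7 = ((22−6)/6)² = 7.111
te_Task 8 = (1 + 4·2 + 15)/6 = 24/6 = 4; σ²_Task 8 = ((15−1)/6)² = 5.444

Forward pass:
ES_Task 1 = 0; EF_Task 1 = 10
ES_Task 2 = 0; EF_Task 2 = 5
ES_Task 3 = 10; EF_Task 3 = 10+12 = 22
ES_Task 4 = max(EF_Task 1=10, EF_Task 2=5) = 10; EF_Task 4 = 10+13 = 23
ES_Task 5 = 5; EF_Task 5 = 5+5 = 10
ES_Task 6 = 5; EF_Task 6 = 5+12 = 17
ES_Task 7 = 17; EF_Task 7 = 17+12 = 29
ES_Task 8 = max(EF_Task 1=10, EF_Task 3=22, EF_Task 4=23, EF_Task 5=10, EF_Task 7=29) = 29; EF_Task 8 = 29+4 = 33
Expected project duration μ = 33 days. Critical path: Task 2 → Task 6 → Task 7 → Task 8.

Variance along critical path = 1.778 + 2.778 + 7.111 + 5.444 = 17.111; σ = √17.111 = 4.137 days.
Z = (37 − 33) / 4.137 = 0.967
P(T ≤ 37) = Φ(0.967) ≈ 0.833

0.833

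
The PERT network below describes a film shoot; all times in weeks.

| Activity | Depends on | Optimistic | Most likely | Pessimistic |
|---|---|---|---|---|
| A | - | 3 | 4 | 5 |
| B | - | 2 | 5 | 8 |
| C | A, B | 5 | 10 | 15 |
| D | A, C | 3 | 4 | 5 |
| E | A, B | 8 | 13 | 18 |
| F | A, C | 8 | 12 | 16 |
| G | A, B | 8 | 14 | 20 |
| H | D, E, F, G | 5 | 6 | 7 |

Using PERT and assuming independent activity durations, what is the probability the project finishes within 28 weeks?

te_A = (3 + 4·4 + 5)/6 = 24/6 = 4; σ²_A = ((5−3)/6)² = 0.111
te_B = (2 + 4·5 + 8)/6 = 30/6 = 5; σ²_B = ((8−2)/6)² = 1.000
te_C = (5 + 4·10 + 15)/6 = 60/6 = 10; σ²_C = ((15−5)/6)² = 2.778
te_D = (3 + 4·4 + 5)/6 = 24/6 = 4; σ²_D = ((5−3)/6)² = 0.111
te_E = (8 + 4·13 + 18)/6 = 78/6 = 13; σ²_E = ((18−8)/6)² = 2.778
te_F = (8 + 4·12 + 16)/6 = 72/6 = 12; σ²_F = ((16−8)/6)² = 1.778
te_G = (8 + 4·14 + 20)/6 = 84/6 = 14; σ²_G = ((20−8)/6)² = 4.000
te_H = (5 + 4·6 + 7)/6 = 36/6 = 6; σ²_H = ((7−5)/6)² = 0.111

Forward pass:
ES_A = 0; EF_A = 4
ES_B = 0; EF_B = 5
ES_C = max(EF_A=4, EF_B=5) = 5; EF_C = 5+10 = 15
ES_D = max(EF_A=4, EF_C=15) = 15; EF_D = 15+4 = 19
ES_E = max(EF_A=4, EF_B=5) = 5; EF_E = 5+13 = 18
ES_F = max(EF_A=4, EF_C=15) = 15; EF_F = 15+12 = 27
ES_G = max(EF_A=4, EF_B=5) = 5; EF_G = 5+14 = 19
ES_H = max(EF_D=19, EF_E=18, EF_F=27, EF_G=19) = 27; EF_H = 27+6 = 33
Expected project duration μ = 33 weeks. Critical path: B → C → F → H.

Variance along critical path = 1.000 + 2.778 + 1.778 + 0.111 = 5.667; σ = √5.667 = 2.380 weeks.
Z = (28 − 33) / 2.380 = -2.100
P(T ≤ 28) = Φ(-2.100) ≈ 0.018

0.018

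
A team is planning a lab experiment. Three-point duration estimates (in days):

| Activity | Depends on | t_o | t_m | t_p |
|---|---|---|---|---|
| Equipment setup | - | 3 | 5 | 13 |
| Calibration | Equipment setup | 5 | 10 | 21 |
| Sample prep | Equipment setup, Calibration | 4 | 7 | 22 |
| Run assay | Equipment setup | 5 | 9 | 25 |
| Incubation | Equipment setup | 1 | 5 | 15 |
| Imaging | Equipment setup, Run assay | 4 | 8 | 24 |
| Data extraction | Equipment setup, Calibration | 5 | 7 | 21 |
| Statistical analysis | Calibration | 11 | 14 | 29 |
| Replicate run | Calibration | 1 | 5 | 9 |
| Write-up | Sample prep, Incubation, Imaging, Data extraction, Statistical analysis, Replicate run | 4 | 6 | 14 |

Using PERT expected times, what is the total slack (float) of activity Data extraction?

7 days

te_Equipment setup = (3 + 4·5 + 13)/6 = 36/6 = 6
te_Calibration = (5 + 4·10 + 21)/6 = 66/6 = 11
te_Sample prep = (4 + 4·7 + 22)/6 = 54/6 = 9
te_Run assay = (5 + 4·9 + 25)/6 = 66/6 = 11
te_Incubation = (1 + 4·5 + 15)/6 = 36/6 = 6
te_Imaging = (4 + 4·8 + 24)/6 = 60/6 = 10
te_Data extraction = (5 + 4·7 + 21)/6 = 54/6 = 9
te_Statistical analysis = (11 + 4·14 + 29)/6 = 96/6 = 16
te_Replicate run = (1 + 4·5 + 9)/6 = 30/6 = 5
te_Write-up = (4 + 4·6 + 14)/6 = 42/6 = 7

Forward pass:
ES_Equipment setup = 0; EF_Equipment setup = 6
ES_Calibration = 6; EF_Calibration = 6+11 = 17
ES_Sample prep = max(EF_Equipment setup=6, EF_Calibration=17) = 17; EF_Sample prep = 17+9 = 26
ES_Run assay = 6; EF_Run assay = 6+11 = 17
ES_Incubation = 6; EF_Incubation = 6+6 = 12
ES_Imaging = max(EF_Equipment setup=6, EF_Run assay=17) = 17; EF_Imaging = 17+10 = 27
ES_Data extraction = max(EF_Equipment setup=6, EF_Calibration=17) = 17; EF_Data extraction = 17+9 = 26
ES_Statistical analysis = 17; EF_Statistical analysis = 17+16 = 33
ES_Replicate run = 17; EF_Replicate run = 17+5 = 22
ES_Write-up = max(EF_Sample prep=26, EF_Incubation=12, EF_Imaging=27, EF_Data extraction=26, EF_Statistical analysis=33, EF_Replicate run=22) = 33; EF_Write-up = 33+7 = 40
Expected project duration μ = 40 days. Critical path: Equipment setup → Calibration → Statistical analysis → Write-up.

Backward pass:
LF_Write-up = 40; LS_Write-up = 40−7 = 33
LF_Replicate run = LS_Write-up = 33; LS_Replicate run = 33−5 = 28
LF_Statistical analysis = LS_Write-up = 33; LS_Statistical analysis = 33−16 = 17
LF_Data extraction = LS_Write-up = 33; LS_Data extraction = 33−9 = 24
LF_Imaging = LS_Write-up = 33; LS_Imaging = 33−10 = 23
LF_Incubation = LS_Write-up = 33; LS_Incubation = 33−6 = 27
LF_Run assay = LS_Imaging = 23; LS_Run assay = 23−11 = 12
LF_Sample prep = LS_Write-up = 33; LS_Sample prep = 33−9 = 24
LF_Calibration = min(LS_Sample prep=24, LS_Data extraction=24, LS_Statistical analysis=17, LS_Replicate run=28) = 17; LS_Calibration = 17−11 = 6
LF_Equipment setup = min(LS_Calibration=6, LS_Sample prep=24, LS_Run assay=12, LS_Incubation=27, LS_Imaging=23, LS_Data extraction=24) = 6; LS_Equipment setup = 6−6 = 0
Slack_Data extraction = LS_Data extraction − ES_Data extraction = 24 − 17 = 7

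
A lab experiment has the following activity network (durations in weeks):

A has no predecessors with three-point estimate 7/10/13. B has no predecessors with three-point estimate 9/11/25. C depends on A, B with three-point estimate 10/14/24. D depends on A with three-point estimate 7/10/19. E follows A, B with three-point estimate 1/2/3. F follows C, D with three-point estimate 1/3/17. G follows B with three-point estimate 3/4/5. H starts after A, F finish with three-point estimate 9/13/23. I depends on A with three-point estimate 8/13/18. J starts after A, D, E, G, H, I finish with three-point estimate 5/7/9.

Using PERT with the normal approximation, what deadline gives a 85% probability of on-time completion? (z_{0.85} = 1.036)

te_A = (7 + 4·10 + 13)/6 = 60/6 = 10; σ²_A = ((13−7)/6)² = 1.000
te_B = (9 + 4·11 + 25)/6 = 78/6 = 13; σ²_B = ((25−9)/6)² = 7.111
te_C = (10 + 4·14 + 24)/6 = 90/6 = 15; σ²_C = ((24−10)/6)² = 5.444
te_D = (7 + 4·10 + 19)/6 = 66/6 = 11; σ²_D = ((19−7)/6)² = 4.000
te_E = (1 + 4·2 + 3)/6 = 12/6 = 2; σ²_E = ((3−1)/6)² = 0.111
te_F = (1 + 4·3 + 17)/6 = 30/6 = 5; σ²_F = ((17−1)/6)² = 7.111
te_G = (3 + 4·4 + 5)/6 = 24/6 = 4; σ²_G = ((5−3)/6)² = 0.111
te_H = (9 + 4·13 + 23)/6 = 84/6 = 14; σ²_H = ((23−9)/6)² = 5.444
te_I = (8 + 4·13 + 18)/6 = 78/6 = 13; σ²_I = ((18−8)/6)² = 2.778
te_J = (5 + 4·7 + 9)/6 = 42/6 = 7; σ²_J = ((9−5)/6)² = 0.444

Forward pass:
ES_A = 0; EF_A = 10
ES_B = 0; EF_B = 13
ES_C = max(EF_A=10, EF_B=13) = 13; EF_C = 13+15 = 28
ES_D = 10; EF_D = 10+11 = 21
ES_E = max(EF_A=10, EF_B=13) = 13; EF_E = 13+2 = 15
ES_F = max(EF_C=28, EF_D=21) = 28; EF_F = 28+5 = 33
ES_G = 13; EF_G = 13+4 = 17
ES_H = max(EF_A=10, EF_F=33) = 33; EF_H = 33+14 = 47
ES_I = 10; EF_I = 10+13 = 23
ES_J = max(EF_A=10, EF_D=21, EF_E=15, EF_G=17, EF_H=47, EF_I=23) = 47; EF_J = 47+7 = 54
Expected project duration μ = 54 weeks. Critical path: B → C → F → H → J.

Variance along critical path = 7.111 + 5.444 + 7.111 + 5.444 + 0.444 = 25.556; σ = 5.055 weeks.
D = μ + z·σ = 54 + 1.036·5.055 = 59.2 weeks

59.2 weeks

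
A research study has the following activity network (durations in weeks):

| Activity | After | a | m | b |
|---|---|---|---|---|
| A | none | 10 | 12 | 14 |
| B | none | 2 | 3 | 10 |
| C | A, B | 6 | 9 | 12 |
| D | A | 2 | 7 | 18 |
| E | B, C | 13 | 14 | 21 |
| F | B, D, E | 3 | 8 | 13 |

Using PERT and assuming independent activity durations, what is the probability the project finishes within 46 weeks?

0.793

te_A = (10 + 4·12 + 14)/6 = 72/6 = 12; σ²_A = ((14−10)/6)² = 0.444
te_B = (2 + 4·3 + 10)/6 = 24/6 = 4; σ²_B = ((10−2)/6)² = 1.778
te_C = (6 + 4·9 + 12)/6 = 54/6 = 9; σ²_C = ((12−6)/6)² = 1.000
te_D = (2 + 4·7 + 18)/6 = 48/6 = 8; σ²_D = ((18−2)/6)² = 7.111
te_E = (13 + 4·14 + 21)/6 = 90/6 = 15; σ²_E = ((21−13)/6)² = 1.778
te_F = (3 + 4·8 + 13)/6 = 48/6 = 8; σ²_F = ((13−3)/6)² = 2.778

Forward pass:
ES_A = 0; EF_A = 12
ES_B = 0; EF_B = 4
ES_C = max(EF_A=12, EF_B=4) = 12; EF_C = 12+9 = 21
ES_D = 12; EF_D = 12+8 = 20
ES_E = max(EF_B=4, EF_C=21) = 21; EF_E = 21+15 = 36
ES_F = max(EF_B=4, EF_D=20, EF_E=36) = 36; EF_F = 36+8 = 44
Expected project duration μ = 44 weeks. Critical path: A → C → E → F.

Variance along critical path = 0.444 + 1.000 + 1.778 + 2.778 = 6.000; σ = √6.000 = 2.449 weeks.
Z = (46 − 44) / 2.449 = 0.816
P(T ≤ 46) = Φ(0.816) ≈ 0.793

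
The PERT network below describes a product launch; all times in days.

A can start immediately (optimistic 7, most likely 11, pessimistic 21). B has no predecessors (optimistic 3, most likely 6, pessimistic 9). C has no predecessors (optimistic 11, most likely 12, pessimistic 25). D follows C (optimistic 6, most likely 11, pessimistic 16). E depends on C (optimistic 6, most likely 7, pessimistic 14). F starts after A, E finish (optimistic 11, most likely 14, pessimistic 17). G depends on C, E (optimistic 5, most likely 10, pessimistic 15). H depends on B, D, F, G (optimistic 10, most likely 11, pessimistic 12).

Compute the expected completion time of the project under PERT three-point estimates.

47 days

te_A = (7 + 4·11 + 21)/6 = 72/6 = 12
te_B = (3 + 4·6 + 9)/6 = 36/6 = 6
te_C = (11 + 4·12 + 25)/6 = 84/6 = 14
te_D = (6 + 4·11 + 16)/6 = 66/6 = 11
te_E = (6 + 4·7 + 14)/6 = 48/6 = 8
te_F = (11 + 4·14 + 17)/6 = 84/6 = 14
te_G = (5 + 4·10 + 15)/6 = 60/6 = 10
te_H = (10 + 4·11 + 12)/6 = 66/6 = 11

Forward pass:
ES_A = 0; EF_A = 12
ES_B = 0; EF_B = 6
ES_C = 0; EF_C = 14
ES_D = 14; EF_D = 14+11 = 25
ES_E = 14; EF_E = 14+8 = 22
ES_F = max(EF_A=12, EF_E=22) = 22; EF_F = 22+14 = 36
ES_G = max(EF_C=14, EF_E=22) = 22; EF_G = 22+10 = 32
ES_H = max(EF_B=6, EF_D=25, EF_F=36, EF_G=32) = 36; EF_H = 36+11 = 47
Expected project duration μ = 47 days. Critical path: C → E → F → H.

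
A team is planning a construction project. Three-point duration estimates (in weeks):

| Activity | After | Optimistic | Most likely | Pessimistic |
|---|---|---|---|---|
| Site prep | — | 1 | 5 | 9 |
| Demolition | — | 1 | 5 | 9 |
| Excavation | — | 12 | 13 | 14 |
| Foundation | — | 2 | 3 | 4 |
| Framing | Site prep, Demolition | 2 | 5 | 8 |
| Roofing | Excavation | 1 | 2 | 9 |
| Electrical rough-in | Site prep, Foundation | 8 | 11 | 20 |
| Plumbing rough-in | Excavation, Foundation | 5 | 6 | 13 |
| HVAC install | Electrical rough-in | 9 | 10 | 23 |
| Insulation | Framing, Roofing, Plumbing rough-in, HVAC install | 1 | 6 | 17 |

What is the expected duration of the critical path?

te_Site prep = (1 + 4·5 + 9)/6 = 30/6 = 5
te_Demolition = (1 + 4·5 + 9)/6 = 30/6 = 5
te_Excavation = (12 + 4·13 + 14)/6 = 78/6 = 13
te_Foundation = (2 + 4·3 + 4)/6 = 18/6 = 3
te_Framing = (2 + 4·5 + 8)/6 = 30/6 = 5
te_Roofing = (1 + 4·2 + 9)/6 = 18/6 = 3
te_Electrical rough-in = (8 + 4·11 + 20)/6 = 72/6 = 12
te_Plumbing rough-in = (5 + 4·6 + 13)/6 = 42/6 = 7
te_HVAC install = (9 + 4·10 + 23)/6 = 72/6 = 12
te_Insulation = (1 + 4·6 + 17)/6 = 42/6 = 7

Forward pass:
ES_Site prep = 0; EF_Site prep = 5
ES_Demolition = 0; EF_Demolition = 5
ES_Excavation = 0; EF_Excavation = 13
ES_Foundation = 0; EF_Foundation = 3
ES_Framing = max(EF_Site prep=5, EF_Demolition=5) = 5; EF_Framing = 5+5 = 10
ES_Roofing = 13; EF_Roofing = 13+3 = 16
ES_Electrical rough-in = max(EF_Site prep=5, EF_Foundation=3) = 5; EF_Electrical rough-in = 5+12 = 17
ES_Plumbing rough-in = max(EF_Excavation=13, EF_Foundation=3) = 13; EF_Plumbing rough-in = 13+7 = 20
ES_HVAC install = 17; EF_HVAC install = 17+12 = 29
ES_Insulation = max(EF_Framing=10, EF_Roofing=16, EF_Plumbing rough-in=20, EF_HVAC install=29) = 29; EF_Insulation = 29+7 = 36
Expected project duration μ = 36 weeks. Critical path: Site prep → Electrical rough-in → HVAC install → Insulation.

36 weeks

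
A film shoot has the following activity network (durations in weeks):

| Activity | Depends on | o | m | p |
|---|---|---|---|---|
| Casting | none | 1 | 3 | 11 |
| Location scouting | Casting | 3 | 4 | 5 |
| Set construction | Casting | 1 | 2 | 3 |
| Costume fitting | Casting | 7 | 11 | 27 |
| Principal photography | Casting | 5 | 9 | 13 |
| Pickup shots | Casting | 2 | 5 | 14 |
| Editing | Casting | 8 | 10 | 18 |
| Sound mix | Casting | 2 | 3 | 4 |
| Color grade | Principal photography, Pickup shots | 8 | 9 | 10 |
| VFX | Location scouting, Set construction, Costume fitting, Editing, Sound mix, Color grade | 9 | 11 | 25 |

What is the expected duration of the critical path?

35 weeks

te_Casting = (1 + 4·3 + 11)/6 = 24/6 = 4
te_Location scouting = (3 + 4·4 + 5)/6 = 24/6 = 4
te_Set construction = (1 + 4·2 + 3)/6 = 12/6 = 2
te_Costume fitting = (7 + 4·11 + 27)/6 = 78/6 = 13
te_Principal photography = (5 + 4·9 + 13)/6 = 54/6 = 9
te_Pickup shots = (2 + 4·5 + 14)/6 = 36/6 = 6
te_Editing = (8 + 4·10 + 18)/6 = 66/6 = 11
te_Sound mix = (2 + 4·3 + 4)/6 = 18/6 = 3
te_Color grade = (8 + 4·9 + 10)/6 = 54/6 = 9
te_VFX = (9 + 4·11 + 25)/6 = 78/6 = 13

Forward pass:
ES_Casting = 0; EF_Casting = 4
ES_Location scouting = 4; EF_Location scouting = 4+4 = 8
ES_Set construction = 4; EF_Set construction = 4+2 = 6
ES_Costume fitting = 4; EF_Costume fitting = 4+13 = 17
ES_Principal photography = 4; EF_Principal photography = 4+9 = 13
ES_Pickup shots = 4; EF_Pickup shots = 4+6 = 10
ES_Editing = 4; EF_Editing = 4+11 = 15
ES_Sound mix = 4; EF_Sound mix = 4+3 = 7
ES_Color grade = max(EF_Principal photography=13, EF_Pickup shots=10) = 13; EF_Color grade = 13+9 = 22
ES_VFX = max(EF_Location scouting=8, EF_Set construction=6, EF_Costume fitting=17, EF_Editing=15, EF_Sound mix=7, EF_Color grade=22) = 22; EF_VFX = 22+13 = 35
Expected project duration μ = 35 weeks. Critical path: Casting → Principal photography → Color grade → VFX.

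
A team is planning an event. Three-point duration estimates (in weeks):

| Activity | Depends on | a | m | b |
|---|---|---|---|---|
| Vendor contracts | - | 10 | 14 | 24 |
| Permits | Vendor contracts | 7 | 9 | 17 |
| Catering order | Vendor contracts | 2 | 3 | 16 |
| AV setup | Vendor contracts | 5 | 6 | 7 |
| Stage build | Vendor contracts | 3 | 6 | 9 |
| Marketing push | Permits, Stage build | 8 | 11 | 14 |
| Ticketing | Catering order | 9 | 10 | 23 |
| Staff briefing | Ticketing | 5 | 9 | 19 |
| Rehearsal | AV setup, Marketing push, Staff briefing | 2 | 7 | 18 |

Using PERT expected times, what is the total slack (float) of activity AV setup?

21 weeks

te_Vendor contracts = (10 + 4·14 + 24)/6 = 90/6 = 15
te_Permits = (7 + 4·9 + 17)/6 = 60/6 = 10
te_Catering order = (2 + 4·3 + 16)/6 = 30/6 = 5
te_AV setup = (5 + 4·6 + 7)/6 = 36/6 = 6
te_Stage build = (3 + 4·6 + 9)/6 = 36/6 = 6
te_Marketing push = (8 + 4·11 + 14)/6 = 66/6 = 11
te_Ticketing = (9 + 4·10 + 23)/6 = 72/6 = 12
te_Staff briefing = (5 + 4·9 + 19)/6 = 60/6 = 10
te_Rehearsal = (2 + 4·7 + 18)/6 = 48/6 = 8

Forward pass:
ES_Vendor contracts = 0; EF_Vendor contracts = 15
ES_Permits = 15; EF_Permits = 15+10 = 25
ES_Catering order = 15; EF_Catering order = 15+5 = 20
ES_AV setup = 15; EF_AV setup = 15+6 = 21
ES_Stage build = 15; EF_Stage build = 15+6 = 21
ES_Marketing push = max(EF_Permits=25, EF_Stage build=21) = 25; EF_Marketing push = 25+11 = 36
ES_Ticketing = 20; EF_Ticketing = 20+12 = 32
ES_Staff briefing = 32; EF_Staff briefing = 32+10 = 42
ES_Rehearsal = max(EF_AV setup=21, EF_Marketing push=36, EF_Staff briefing=42) = 42; EF_Rehearsal = 42+8 = 50
Expected project duration μ = 50 weeks. Critical path: Vendor contracts → Catering order → Ticketing → Staff briefing → Rehearsal.

Backward pass:
LF_Rehearsal = 50; LS_Rehearsal = 50−8 = 42
LF_Staff briefing = LS_Rehearsal = 42; LS_Staff briefing = 42−10 = 32
LF_Ticketing = LS_Staff briefing = 32; LS_Ticketing = 32−12 = 20
LF_Marketing push = LS_Rehearsal = 42; LS_Marketing push = 42−11 = 31
LF_Stage build = LS_Marketing push = 31; LS_Stage build = 31−6 = 25
LF_AV setup = LS_Rehearsal = 42; LS_AV setup = 42−6 = 36
LF_Catering order = LS_Ticketing = 20; LS_Catering order = 20−5 = 15
LF_Permits = LS_Marketing push = 31; LS_Permits = 31−10 = 21
LF_Vendor contracts = min(LS_Permits=21, LS_Catering order=15, LS_AV setup=36, LS_Stage build=25) = 15; LS_Vendor contracts = 15−15 = 0
Slack_AV setup = LS_AV setup − ES_AV setup = 36 − 15 = 21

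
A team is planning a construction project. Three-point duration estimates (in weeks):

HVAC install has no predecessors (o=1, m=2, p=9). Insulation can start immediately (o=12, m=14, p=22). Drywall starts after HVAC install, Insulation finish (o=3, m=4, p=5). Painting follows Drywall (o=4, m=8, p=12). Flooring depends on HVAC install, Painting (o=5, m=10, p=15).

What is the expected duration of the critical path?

37 weeks

te_HVAC install = (1 + 4·2 + 9)/6 = 18/6 = 3
te_Insulation = (12 + 4·14 + 22)/6 = 90/6 = 15
te_Drywall = (3 + 4·4 + 5)/6 = 24/6 = 4
te_Painting = (4 + 4·8 + 12)/6 = 48/6 = 8
te_Flooring = (5 + 4·10 + 15)/6 = 60/6 = 10

Forward pass:
ES_HVAC install = 0; EF_HVAC install = 3
ES_Insulation = 0; EF_Insulation = 15
ES_Drywall = max(EF_HVAC install=3, EF_Insulation=15) = 15; EF_Drywall = 15+4 = 19
ES_Painting = 19; EF_Painting = 19+8 = 27
ES_Flooring = max(EF_HVAC install=3, EF_Painting=27) = 27; EF_Flooring = 27+10 = 37
Expected project duration μ = 37 weeks. Critical path: Insulation → Drywall → Painting → Flooring.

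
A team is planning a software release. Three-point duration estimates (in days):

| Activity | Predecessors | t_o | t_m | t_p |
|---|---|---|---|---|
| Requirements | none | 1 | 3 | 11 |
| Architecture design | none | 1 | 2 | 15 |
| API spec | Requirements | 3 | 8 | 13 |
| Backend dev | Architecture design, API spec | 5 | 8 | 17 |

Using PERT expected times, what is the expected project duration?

te_Requirements = (1 + 4·3 + 11)/6 = 24/6 = 4
te_Architecture design = (1 + 4·2 + 15)/6 = 24/6 = 4
te_API spec = (3 + 4·8 + 13)/6 = 48/6 = 8
te_Backend dev = (5 + 4·8 + 17)/6 = 54/6 = 9

Forward pass:
ES_Requirements = 0; EF_Requirements = 4
ES_Architecture design = 0; EF_Architecture design = 4
ES_API spec = 4; EF_API spec = 4+8 = 12
ES_Backend dev = max(EF_Architecture design=4, EF_API spec=12) = 12; EF_Backend dev = 12+9 = 21
Expected project duration μ = 21 days. Critical path: Requirements → API spec → Backend dev.

21 days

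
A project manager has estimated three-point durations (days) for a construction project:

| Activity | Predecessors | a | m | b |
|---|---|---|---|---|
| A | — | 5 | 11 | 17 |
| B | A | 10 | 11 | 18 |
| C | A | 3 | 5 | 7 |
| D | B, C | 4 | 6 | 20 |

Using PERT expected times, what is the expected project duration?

31 days

te_A = (5 + 4·11 + 17)/6 = 66/6 = 11
te_B = (10 + 4·11 + 18)/6 = 72/6 = 12
te_C = (3 + 4·5 + 7)/6 = 30/6 = 5
te_D = (4 + 4·6 + 20)/6 = 48/6 = 8

Forward pass:
ES_A = 0; EF_A = 11
ES_B = 11; EF_B = 11+12 = 23
ES_C = 11; EF_C = 11+5 = 16
ES_D = max(EF_B=23, EF_C=16) = 23; EF_D = 23+8 = 31
Expected project duration μ = 31 days. Critical path: A → B → D.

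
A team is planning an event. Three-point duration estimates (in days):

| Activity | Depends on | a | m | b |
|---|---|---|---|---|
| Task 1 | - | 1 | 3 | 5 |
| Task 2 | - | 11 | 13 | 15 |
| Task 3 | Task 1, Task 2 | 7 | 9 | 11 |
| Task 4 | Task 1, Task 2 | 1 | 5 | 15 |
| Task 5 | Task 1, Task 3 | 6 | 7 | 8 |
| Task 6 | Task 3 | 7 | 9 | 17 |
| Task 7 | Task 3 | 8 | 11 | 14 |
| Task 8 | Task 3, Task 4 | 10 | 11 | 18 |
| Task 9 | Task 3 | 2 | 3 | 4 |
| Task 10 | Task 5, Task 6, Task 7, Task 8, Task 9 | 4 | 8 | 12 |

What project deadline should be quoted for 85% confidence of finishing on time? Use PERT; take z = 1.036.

44.2 days

te_Task 1 = (1 + 4·3 + 5)/6 = 18/6 = 3; σ²_Task 1 = ((5−1)/6)² = 0.444
te_Task 2 = (11 + 4·13 + 15)/6 = 78/6 = 13; σ²_Task 2 = ((15−11)/6)² = 0.444
te_Task 3 = (7 + 4·9 + 11)/6 = 54/6 = 9; σ²_Task 3 = ((11−7)/6)² = 0.444
te_Task 4 = (1 + 4·5 + 15)/6 = 36/6 = 6; σ²_Task 4 = ((15−1)/6)² = 5.444
te_Task 5 = (6 + 4·7 + 8)/6 = 42/6 = 7; σ²_Task 5 = ((8−6)/6)² = 0.111
te_Task 6 = (7 + 4·9 + 17)/6 = 60/6 = 10; σ²_Task 6 = ((17−7)/6)² = 2.778
te_Task 7 = (8 + 4·11 + 14)/6 = 66/6 = 11; σ²_Task 7 = ((14−8)/6)² = 1.000
te_Task 8 = (10 + 4·11 + 18)/6 = 72/6 = 12; σ²_Task 8 = ((18−10)/6)² = 1.778
te_Task 9 = (2 + 4·3 + 4)/6 = 18/6 = 3; σ²_Task 9 = ((4−2)/6)² = 0.111
te_Task 10 = (4 + 4·8 + 12)/6 = 48/6 = 8; σ²_Task 10 = ((12−4)/6)² = 1.778

Forward pass:
ES_Task 1 = 0; EF_Task 1 = 3
ES_Task 2 = 0; EF_Task 2 = 13
ES_Task 3 = max(EF_Task 1=3, EF_Task 2=13) = 13; EF_Task 3 = 13+9 = 22
ES_Task 4 = max(EF_Task 1=3, EF_Task 2=13) = 13; EF_Task 4 = 13+6 = 19
ES_Task 5 = max(EF_Task 1=3, EF_Task 3=22) = 22; EF_Task 5 = 22+7 = 29
ES_Task 6 = 22; EF_Task 6 = 22+10 = 32
ES_Task 7 = 22; EF_Task 7 = 22+11 = 33
ES_Task 8 = max(EF_Task 3=22, EF_Task 4=19) = 22; EF_Task 8 = 22+12 = 34
ES_Task 9 = 22; EF_Task 9 = 22+3 = 25
ES_Task 10 = max(EF_Task 5=29, EF_Task 6=32, EF_Task 7=33, EF_Task 8=34, EF_Task 9=25) = 34; EF_Task 10 = 34+8 = 42
Expected project duration μ = 42 days. Critical path: Task 2 → Task 3 → Task 8 → Task 10.

Variance along critical path = 0.444 + 0.444 + 1.778 + 1.778 = 4.444; σ = 2.108 days.
D = μ + z·σ = 42 + 1.036·2.108 = 44.2 days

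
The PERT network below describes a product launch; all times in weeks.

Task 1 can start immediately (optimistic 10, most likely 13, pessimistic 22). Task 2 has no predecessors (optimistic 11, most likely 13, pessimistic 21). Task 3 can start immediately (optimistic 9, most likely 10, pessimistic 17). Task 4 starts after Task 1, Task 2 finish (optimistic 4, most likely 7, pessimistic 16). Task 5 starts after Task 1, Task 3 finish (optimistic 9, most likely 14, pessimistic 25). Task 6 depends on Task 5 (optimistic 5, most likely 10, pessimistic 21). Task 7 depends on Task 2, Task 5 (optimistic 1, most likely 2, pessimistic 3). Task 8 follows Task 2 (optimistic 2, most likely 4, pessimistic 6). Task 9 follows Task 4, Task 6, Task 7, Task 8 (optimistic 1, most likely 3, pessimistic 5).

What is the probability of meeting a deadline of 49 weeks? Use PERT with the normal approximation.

0.918

te_Task 1 = (10 + 4·13 + 22)/6 = 84/6 = 14; σ²_Task 1 = ((22−10)/6)² = 4.000
te_Task 2 = (11 + 4·13 + 21)/6 = 84/6 = 14; σ²_Task 2 = ((21−11)/6)² = 2.778
te_Task 3 = (9 + 4·10 + 17)/6 = 66/6 = 11; σ²_Task 3 = ((17−9)/6)² = 1.778
te_Task 4 = (4 + 4·7 + 16)/6 = 48/6 = 8; σ²_Task 4 = ((16−4)/6)² = 4.000
te_Task 5 = (9 + 4·14 + 25)/6 = 90/6 = 15; σ²_Task 5 = ((25−9)/6)² = 7.111
te_Task 6 = (5 + 4·10 + 21)/6 = 66/6 = 11; σ²_Task 6 = ((21−5)/6)² = 7.111
te_Task 7 = (1 + 4·2 + 3)/6 = 12/6 = 2; σ²_Task 7 = ((3−1)/6)² = 0.111
te_Task 8 = (2 + 4·4 + 6)/6 = 24/6 = 4; σ²_Task 8 = ((6−2)/6)² = 0.444
te_Task 9 = (1 + 4·3 + 5)/6 = 18/6 = 3; σ²_Task 9 = ((5−1)/6)² = 0.444

Forward pass:
ES_Task 1 = 0; EF_Task 1 = 14
ES_Task 2 = 0; EF_Task 2 = 14
ES_Task 3 = 0; EF_Task 3 = 11
ES_Task 4 = max(EF_Task 1=14, EF_Task 2=14) = 14; EF_Task 4 = 14+8 = 22
ES_Task 5 = max(EF_Task 1=14, EF_Task 3=11) = 14; EF_Task 5 = 14+15 = 29
ES_Task 6 = 29; EF_Task 6 = 29+11 = 40
ES_Task 7 = max(EF_Task 2=14, EF_Task 5=29) = 29; EF_Task 7 = 29+2 = 31
ES_Task 8 = 14; EF_Task 8 = 14+4 = 18
ES_Task 9 = max(EF_Task 4=22, EF_Task 6=40, EF_Task 7=31, EF_Task 8=18) = 40; EF_Task 9 = 40+3 = 43
Expected project duration μ = 43 weeks. Critical path: Task 1 → Task 5 → Task 6 → Task 9.

Variance along critical path = 4.000 + 7.111 + 7.111 + 0.444 = 18.667; σ = √18.667 = 4.320 weeks.
Z = (49 − 43) / 4.320 = 1.389
P(T ≤ 49) = Φ(1.389) ≈ 0.918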